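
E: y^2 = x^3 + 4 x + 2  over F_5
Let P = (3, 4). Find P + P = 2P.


Doubling: s = (3 x1^2 + a) / (2 y1)
s = (3*3^2 + 4) / (2*4) mod 5 = 2
x3 = s^2 - 2 x1 mod 5 = 2^2 - 2*3 = 3
y3 = s (x1 - x3) - y1 mod 5 = 2 * (3 - 3) - 4 = 1

2P = (3, 1)


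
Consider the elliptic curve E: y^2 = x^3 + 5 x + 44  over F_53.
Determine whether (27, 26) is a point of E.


Check whether y^2 = x^3 + 5 x + 44 (mod 53) for (x, y) = (27, 26).
LHS: y^2 = 26^2 mod 53 = 40
RHS: x^3 + 5 x + 44 = 27^3 + 5*27 + 44 mod 53 = 40
LHS = RHS

Yes, on the curve


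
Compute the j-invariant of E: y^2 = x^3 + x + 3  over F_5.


Delta = -16(4 a^3 + 27 b^2) mod 5 = 3
-1728 * (4 a)^3 = -1728 * (4*1)^3 mod 5 = 3
j = 3 * 3^(-1) mod 5 = 1

j = 1 (mod 5)


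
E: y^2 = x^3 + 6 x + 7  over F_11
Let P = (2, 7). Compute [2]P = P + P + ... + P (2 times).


k = 2 = 10_2 (binary, LSB first: 01)
Double-and-add from P = (2, 7):
  bit 0 = 0: acc unchanged = O
  bit 1 = 1: acc = O + (10, 0) = (10, 0)

2P = (10, 0)


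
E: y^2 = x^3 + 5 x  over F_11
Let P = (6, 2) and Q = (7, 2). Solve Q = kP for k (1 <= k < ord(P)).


Enumerate multiples of P until we hit Q = (7, 2):
  1P = (6, 2)
  2P = (3, 3)
  3P = (7, 2)
Match found at i = 3.

k = 3


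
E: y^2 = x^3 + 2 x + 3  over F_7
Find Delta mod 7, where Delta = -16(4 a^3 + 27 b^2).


4 a^3 + 27 b^2 = 4*2^3 + 27*3^2 = 32 + 243 = 275
Delta = -16 * (275) = -4400
Delta mod 7 = 3

Delta = 3 (mod 7)


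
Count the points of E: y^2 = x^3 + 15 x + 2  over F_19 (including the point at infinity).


For each x in F_19, count y with y^2 = x^3 + 15 x + 2 mod 19:
  x = 3: RHS = 17, y in [6, 13]  -> 2 point(s)
  x = 6: RHS = 4, y in [2, 17]  -> 2 point(s)
  x = 8: RHS = 7, y in [8, 11]  -> 2 point(s)
  x = 9: RHS = 11, y in [7, 12]  -> 2 point(s)
  x = 11: RHS = 16, y in [4, 15]  -> 2 point(s)
  x = 13: RHS = 0, y in [0]  -> 1 point(s)
  x = 14: RHS = 11, y in [7, 12]  -> 2 point(s)
  x = 15: RHS = 11, y in [7, 12]  -> 2 point(s)
  x = 16: RHS = 6, y in [5, 14]  -> 2 point(s)
  x = 18: RHS = 5, y in [9, 10]  -> 2 point(s)
Affine points: 19. Add the point at infinity: total = 20.

#E(F_19) = 20


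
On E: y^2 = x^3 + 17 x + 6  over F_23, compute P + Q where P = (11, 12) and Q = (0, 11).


P != Q, so use the chord formula.
s = (y2 - y1) / (x2 - x1) = (22) / (12) mod 23 = 21
x3 = s^2 - x1 - x2 mod 23 = 21^2 - 11 - 0 = 16
y3 = s (x1 - x3) - y1 mod 23 = 21 * (11 - 16) - 12 = 21

P + Q = (16, 21)


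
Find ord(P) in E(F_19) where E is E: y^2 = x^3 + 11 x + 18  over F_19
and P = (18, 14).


Compute successive multiples of P until we hit O:
  1P = (18, 14)
  2P = (7, 1)
  3P = (10, 11)
  4P = (14, 16)
  5P = (11, 11)
  6P = (15, 9)
  7P = (12, 15)
  8P = (17, 8)
  ... (continuing to 19P)
  19P = O

ord(P) = 19


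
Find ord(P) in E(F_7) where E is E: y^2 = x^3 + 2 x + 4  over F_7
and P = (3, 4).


Compute successive multiples of P until we hit O:
  1P = (3, 4)
  2P = (2, 4)
  3P = (2, 3)
  4P = (3, 3)
  5P = O

ord(P) = 5


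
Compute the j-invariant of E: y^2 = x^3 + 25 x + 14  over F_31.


Delta = -16(4 a^3 + 27 b^2) mod 31 = 18
-1728 * (4 a)^3 = -1728 * (4*25)^3 mod 31 = 16
j = 16 * 18^(-1) mod 31 = 25

j = 25 (mod 31)


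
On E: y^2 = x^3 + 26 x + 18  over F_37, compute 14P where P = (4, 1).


k = 14 = 1110_2 (binary, LSB first: 0111)
Double-and-add from P = (4, 1):
  bit 0 = 0: acc unchanged = O
  bit 1 = 1: acc = O + (29, 36) = (29, 36)
  bit 2 = 1: acc = (29, 36) + (20, 19) = (24, 31)
  bit 3 = 1: acc = (24, 31) + (22, 8) = (3, 7)

14P = (3, 7)


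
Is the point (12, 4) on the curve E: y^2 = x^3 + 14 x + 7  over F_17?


Check whether y^2 = x^3 + 14 x + 7 (mod 17) for (x, y) = (12, 4).
LHS: y^2 = 4^2 mod 17 = 16
RHS: x^3 + 14 x + 7 = 12^3 + 14*12 + 7 mod 17 = 16
LHS = RHS

Yes, on the curve


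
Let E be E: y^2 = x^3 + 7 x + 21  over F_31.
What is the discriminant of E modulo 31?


4 a^3 + 27 b^2 = 4*7^3 + 27*21^2 = 1372 + 11907 = 13279
Delta = -16 * (13279) = -212464
Delta mod 31 = 10

Delta = 10 (mod 31)


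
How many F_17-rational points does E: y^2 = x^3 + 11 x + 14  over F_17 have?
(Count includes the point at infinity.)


For each x in F_17, count y with y^2 = x^3 + 11 x + 14 mod 17:
  x = 1: RHS = 9, y in [3, 14]  -> 2 point(s)
  x = 7: RHS = 9, y in [3, 14]  -> 2 point(s)
  x = 8: RHS = 2, y in [6, 11]  -> 2 point(s)
  x = 9: RHS = 9, y in [3, 14]  -> 2 point(s)
  x = 10: RHS = 2, y in [6, 11]  -> 2 point(s)
  x = 11: RHS = 4, y in [2, 15]  -> 2 point(s)
  x = 12: RHS = 4, y in [2, 15]  -> 2 point(s)
  x = 13: RHS = 8, y in [5, 12]  -> 2 point(s)
  x = 15: RHS = 1, y in [1, 16]  -> 2 point(s)
  x = 16: RHS = 2, y in [6, 11]  -> 2 point(s)
Affine points: 20. Add the point at infinity: total = 21.

#E(F_17) = 21


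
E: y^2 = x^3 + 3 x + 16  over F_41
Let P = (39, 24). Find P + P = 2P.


Doubling: s = (3 x1^2 + a) / (2 y1)
s = (3*39^2 + 3) / (2*24) mod 41 = 8
x3 = s^2 - 2 x1 mod 41 = 8^2 - 2*39 = 27
y3 = s (x1 - x3) - y1 mod 41 = 8 * (39 - 27) - 24 = 31

2P = (27, 31)


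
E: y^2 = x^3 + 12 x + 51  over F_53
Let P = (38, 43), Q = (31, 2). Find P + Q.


P != Q, so use the chord formula.
s = (y2 - y1) / (x2 - x1) = (12) / (46) mod 53 = 21
x3 = s^2 - x1 - x2 mod 53 = 21^2 - 38 - 31 = 1
y3 = s (x1 - x3) - y1 mod 53 = 21 * (38 - 1) - 43 = 45

P + Q = (1, 45)


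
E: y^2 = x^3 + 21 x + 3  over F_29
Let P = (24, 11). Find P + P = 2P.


Doubling: s = (3 x1^2 + a) / (2 y1)
s = (3*24^2 + 21) / (2*11) mod 29 = 7
x3 = s^2 - 2 x1 mod 29 = 7^2 - 2*24 = 1
y3 = s (x1 - x3) - y1 mod 29 = 7 * (24 - 1) - 11 = 5

2P = (1, 5)


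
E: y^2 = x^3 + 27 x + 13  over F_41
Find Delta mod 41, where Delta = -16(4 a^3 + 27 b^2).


4 a^3 + 27 b^2 = 4*27^3 + 27*13^2 = 78732 + 4563 = 83295
Delta = -16 * (83295) = -1332720
Delta mod 41 = 26

Delta = 26 (mod 41)


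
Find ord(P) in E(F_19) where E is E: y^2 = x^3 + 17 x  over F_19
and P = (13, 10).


Compute successive multiples of P until we hit O:
  1P = (13, 10)
  2P = (0, 0)
  3P = (13, 9)
  4P = O

ord(P) = 4


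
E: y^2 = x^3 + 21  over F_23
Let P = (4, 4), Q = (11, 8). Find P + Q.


P != Q, so use the chord formula.
s = (y2 - y1) / (x2 - x1) = (4) / (7) mod 23 = 17
x3 = s^2 - x1 - x2 mod 23 = 17^2 - 4 - 11 = 21
y3 = s (x1 - x3) - y1 mod 23 = 17 * (4 - 21) - 4 = 6

P + Q = (21, 6)


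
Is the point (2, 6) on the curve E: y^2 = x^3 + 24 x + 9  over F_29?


Check whether y^2 = x^3 + 24 x + 9 (mod 29) for (x, y) = (2, 6).
LHS: y^2 = 6^2 mod 29 = 7
RHS: x^3 + 24 x + 9 = 2^3 + 24*2 + 9 mod 29 = 7
LHS = RHS

Yes, on the curve


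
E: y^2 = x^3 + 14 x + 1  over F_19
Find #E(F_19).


For each x in F_19, count y with y^2 = x^3 + 14 x + 1 mod 19:
  x = 0: RHS = 1, y in [1, 18]  -> 2 point(s)
  x = 1: RHS = 16, y in [4, 15]  -> 2 point(s)
  x = 4: RHS = 7, y in [8, 11]  -> 2 point(s)
  x = 5: RHS = 6, y in [5, 14]  -> 2 point(s)
  x = 6: RHS = 16, y in [4, 15]  -> 2 point(s)
  x = 7: RHS = 5, y in [9, 10]  -> 2 point(s)
  x = 8: RHS = 17, y in [6, 13]  -> 2 point(s)
  x = 9: RHS = 1, y in [1, 18]  -> 2 point(s)
  x = 10: RHS = 1, y in [1, 18]  -> 2 point(s)
  x = 11: RHS = 4, y in [2, 17]  -> 2 point(s)
  x = 12: RHS = 16, y in [4, 15]  -> 2 point(s)
  x = 13: RHS = 5, y in [9, 10]  -> 2 point(s)
  x = 18: RHS = 5, y in [9, 10]  -> 2 point(s)
Affine points: 26. Add the point at infinity: total = 27.

#E(F_19) = 27


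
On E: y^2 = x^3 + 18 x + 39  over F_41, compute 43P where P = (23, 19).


k = 43 = 101011_2 (binary, LSB first: 110101)
Double-and-add from P = (23, 19):
  bit 0 = 1: acc = O + (23, 19) = (23, 19)
  bit 1 = 1: acc = (23, 19) + (40, 15) = (27, 35)
  bit 2 = 0: acc unchanged = (27, 35)
  bit 3 = 1: acc = (27, 35) + (11, 16) = (35, 17)
  bit 4 = 0: acc unchanged = (35, 17)
  bit 5 = 1: acc = (35, 17) + (0, 11) = (7, 37)

43P = (7, 37)


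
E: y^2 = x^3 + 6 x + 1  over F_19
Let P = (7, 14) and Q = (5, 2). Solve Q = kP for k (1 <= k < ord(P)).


Enumerate multiples of P until we hit Q = (5, 2):
  1P = (7, 14)
  2P = (9, 9)
  3P = (14, 13)
  4P = (5, 2)
Match found at i = 4.

k = 4


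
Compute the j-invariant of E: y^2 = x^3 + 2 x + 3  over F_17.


Delta = -16(4 a^3 + 27 b^2) mod 17 = 3
-1728 * (4 a)^3 = -1728 * (4*2)^3 mod 17 = 12
j = 12 * 3^(-1) mod 17 = 4

j = 4 (mod 17)


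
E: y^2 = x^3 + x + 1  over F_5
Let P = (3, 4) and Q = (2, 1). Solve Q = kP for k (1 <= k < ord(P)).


Enumerate multiples of P until we hit Q = (2, 1):
  1P = (3, 4)
  2P = (0, 4)
  3P = (2, 1)
Match found at i = 3.

k = 3


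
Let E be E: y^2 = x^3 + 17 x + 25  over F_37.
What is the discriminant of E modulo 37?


4 a^3 + 27 b^2 = 4*17^3 + 27*25^2 = 19652 + 16875 = 36527
Delta = -16 * (36527) = -584432
Delta mod 37 = 20

Delta = 20 (mod 37)


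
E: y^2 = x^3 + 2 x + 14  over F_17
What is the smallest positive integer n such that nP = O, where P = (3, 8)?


Compute successive multiples of P until we hit O:
  1P = (3, 8)
  2P = (2, 14)
  3P = (14, 7)
  4P = (9, 8)
  5P = (5, 9)
  6P = (5, 8)
  7P = (9, 9)
  8P = (14, 10)
  ... (continuing to 11P)
  11P = O

ord(P) = 11


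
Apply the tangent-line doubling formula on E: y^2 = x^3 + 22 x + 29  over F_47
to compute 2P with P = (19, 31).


Doubling: s = (3 x1^2 + a) / (2 y1)
s = (3*19^2 + 22) / (2*31) mod 47 = 11
x3 = s^2 - 2 x1 mod 47 = 11^2 - 2*19 = 36
y3 = s (x1 - x3) - y1 mod 47 = 11 * (19 - 36) - 31 = 17

2P = (36, 17)


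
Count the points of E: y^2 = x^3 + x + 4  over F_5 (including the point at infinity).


For each x in F_5, count y with y^2 = x^3 + 1 x + 4 mod 5:
  x = 0: RHS = 4, y in [2, 3]  -> 2 point(s)
  x = 1: RHS = 1, y in [1, 4]  -> 2 point(s)
  x = 2: RHS = 4, y in [2, 3]  -> 2 point(s)
  x = 3: RHS = 4, y in [2, 3]  -> 2 point(s)
Affine points: 8. Add the point at infinity: total = 9.

#E(F_5) = 9


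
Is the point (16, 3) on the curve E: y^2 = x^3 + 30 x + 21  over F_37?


Check whether y^2 = x^3 + 30 x + 21 (mod 37) for (x, y) = (16, 3).
LHS: y^2 = 3^2 mod 37 = 9
RHS: x^3 + 30 x + 21 = 16^3 + 30*16 + 21 mod 37 = 9
LHS = RHS

Yes, on the curve


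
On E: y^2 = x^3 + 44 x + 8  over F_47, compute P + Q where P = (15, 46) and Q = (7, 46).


P != Q, so use the chord formula.
s = (y2 - y1) / (x2 - x1) = (0) / (39) mod 47 = 0
x3 = s^2 - x1 - x2 mod 47 = 0^2 - 15 - 7 = 25
y3 = s (x1 - x3) - y1 mod 47 = 0 * (15 - 25) - 46 = 1

P + Q = (25, 1)


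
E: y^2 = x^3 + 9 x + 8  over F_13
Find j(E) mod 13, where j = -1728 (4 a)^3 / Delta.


Delta = -16(4 a^3 + 27 b^2) mod 13 = 4
-1728 * (4 a)^3 = -1728 * (4*9)^3 mod 13 = 12
j = 12 * 4^(-1) mod 13 = 3

j = 3 (mod 13)


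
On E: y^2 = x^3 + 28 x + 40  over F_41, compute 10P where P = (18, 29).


k = 10 = 1010_2 (binary, LSB first: 0101)
Double-and-add from P = (18, 29):
  bit 0 = 0: acc unchanged = O
  bit 1 = 1: acc = O + (10, 34) = (10, 34)
  bit 2 = 0: acc unchanged = (10, 34)
  bit 3 = 1: acc = (10, 34) + (35, 36) = (21, 34)

10P = (21, 34)


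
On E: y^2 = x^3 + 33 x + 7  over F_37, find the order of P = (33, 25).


Compute successive multiples of P until we hit O:
  1P = (33, 25)
  2P = (35, 28)
  3P = (36, 26)
  4P = (1, 35)
  5P = (7, 27)
  6P = (27, 3)
  7P = (11, 31)
  8P = (5, 1)
  ... (continuing to 28P)
  28P = O

ord(P) = 28


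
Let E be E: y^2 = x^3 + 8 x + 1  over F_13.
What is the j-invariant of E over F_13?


Delta = -16(4 a^3 + 27 b^2) mod 13 = 2
-1728 * (4 a)^3 = -1728 * (4*8)^3 mod 13 = 8
j = 8 * 2^(-1) mod 13 = 4

j = 4 (mod 13)


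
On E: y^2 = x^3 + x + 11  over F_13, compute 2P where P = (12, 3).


k = 2 = 10_2 (binary, LSB first: 01)
Double-and-add from P = (12, 3):
  bit 0 = 0: acc unchanged = O
  bit 1 = 1: acc = O + (1, 0) = (1, 0)

2P = (1, 0)


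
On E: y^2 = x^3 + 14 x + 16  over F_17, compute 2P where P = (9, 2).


Doubling: s = (3 x1^2 + a) / (2 y1)
s = (3*9^2 + 14) / (2*2) mod 17 = 9
x3 = s^2 - 2 x1 mod 17 = 9^2 - 2*9 = 12
y3 = s (x1 - x3) - y1 mod 17 = 9 * (9 - 12) - 2 = 5

2P = (12, 5)


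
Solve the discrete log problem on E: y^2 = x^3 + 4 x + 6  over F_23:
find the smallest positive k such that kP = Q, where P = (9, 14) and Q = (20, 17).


Enumerate multiples of P until we hit Q = (20, 17):
  1P = (9, 14)
  2P = (0, 12)
  3P = (22, 1)
  4P = (16, 16)
  5P = (7, 3)
  6P = (20, 6)
  7P = (20, 17)
Match found at i = 7.

k = 7


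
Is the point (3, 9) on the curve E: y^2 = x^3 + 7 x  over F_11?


Check whether y^2 = x^3 + 7 x + 0 (mod 11) for (x, y) = (3, 9).
LHS: y^2 = 9^2 mod 11 = 4
RHS: x^3 + 7 x + 0 = 3^3 + 7*3 + 0 mod 11 = 4
LHS = RHS

Yes, on the curve


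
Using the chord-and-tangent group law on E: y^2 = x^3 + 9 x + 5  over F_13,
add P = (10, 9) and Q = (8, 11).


P != Q, so use the chord formula.
s = (y2 - y1) / (x2 - x1) = (2) / (11) mod 13 = 12
x3 = s^2 - x1 - x2 mod 13 = 12^2 - 10 - 8 = 9
y3 = s (x1 - x3) - y1 mod 13 = 12 * (10 - 9) - 9 = 3

P + Q = (9, 3)


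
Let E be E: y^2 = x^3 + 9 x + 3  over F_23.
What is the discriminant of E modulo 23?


4 a^3 + 27 b^2 = 4*9^3 + 27*3^2 = 2916 + 243 = 3159
Delta = -16 * (3159) = -50544
Delta mod 23 = 10

Delta = 10 (mod 23)


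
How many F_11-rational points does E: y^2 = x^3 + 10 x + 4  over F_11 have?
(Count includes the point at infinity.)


For each x in F_11, count y with y^2 = x^3 + 10 x + 4 mod 11:
  x = 0: RHS = 4, y in [2, 9]  -> 2 point(s)
  x = 1: RHS = 4, y in [2, 9]  -> 2 point(s)
  x = 4: RHS = 9, y in [3, 8]  -> 2 point(s)
  x = 5: RHS = 3, y in [5, 6]  -> 2 point(s)
  x = 6: RHS = 5, y in [4, 7]  -> 2 point(s)
  x = 9: RHS = 9, y in [3, 8]  -> 2 point(s)
  x = 10: RHS = 4, y in [2, 9]  -> 2 point(s)
Affine points: 14. Add the point at infinity: total = 15.

#E(F_11) = 15


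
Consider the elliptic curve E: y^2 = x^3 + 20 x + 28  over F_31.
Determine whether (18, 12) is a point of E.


Check whether y^2 = x^3 + 20 x + 28 (mod 31) for (x, y) = (18, 12).
LHS: y^2 = 12^2 mod 31 = 20
RHS: x^3 + 20 x + 28 = 18^3 + 20*18 + 28 mod 31 = 20
LHS = RHS

Yes, on the curve


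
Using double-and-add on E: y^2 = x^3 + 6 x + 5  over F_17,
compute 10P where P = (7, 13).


k = 10 = 1010_2 (binary, LSB first: 0101)
Double-and-add from P = (7, 13):
  bit 0 = 0: acc unchanged = O
  bit 1 = 1: acc = O + (3, 4) = (3, 4)
  bit 2 = 0: acc unchanged = (3, 4)
  bit 3 = 1: acc = (3, 4) + (2, 5) = (13, 6)

10P = (13, 6)


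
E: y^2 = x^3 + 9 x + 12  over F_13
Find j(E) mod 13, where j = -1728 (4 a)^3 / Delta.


Delta = -16(4 a^3 + 27 b^2) mod 13 = 11
-1728 * (4 a)^3 = -1728 * (4*9)^3 mod 13 = 12
j = 12 * 11^(-1) mod 13 = 7

j = 7 (mod 13)


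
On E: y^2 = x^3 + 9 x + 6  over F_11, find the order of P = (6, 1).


Compute successive multiples of P until we hit O:
  1P = (6, 1)
  2P = (3, 4)
  3P = (3, 7)
  4P = (6, 10)
  5P = O

ord(P) = 5


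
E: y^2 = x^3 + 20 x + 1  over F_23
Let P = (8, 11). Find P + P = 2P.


Doubling: s = (3 x1^2 + a) / (2 y1)
s = (3*8^2 + 20) / (2*11) mod 23 = 18
x3 = s^2 - 2 x1 mod 23 = 18^2 - 2*8 = 9
y3 = s (x1 - x3) - y1 mod 23 = 18 * (8 - 9) - 11 = 17

2P = (9, 17)


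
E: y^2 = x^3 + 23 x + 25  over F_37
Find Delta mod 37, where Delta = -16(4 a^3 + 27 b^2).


4 a^3 + 27 b^2 = 4*23^3 + 27*25^2 = 48668 + 16875 = 65543
Delta = -16 * (65543) = -1048688
Delta mod 37 = 3

Delta = 3 (mod 37)


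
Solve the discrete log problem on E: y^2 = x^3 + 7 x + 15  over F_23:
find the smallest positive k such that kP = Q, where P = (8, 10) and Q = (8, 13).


Enumerate multiples of P until we hit Q = (8, 13):
  1P = (8, 10)
  2P = (9, 18)
  3P = (1, 0)
  4P = (9, 5)
  5P = (8, 13)
Match found at i = 5.

k = 5


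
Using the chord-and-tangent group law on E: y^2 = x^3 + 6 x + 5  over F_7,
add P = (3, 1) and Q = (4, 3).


P != Q, so use the chord formula.
s = (y2 - y1) / (x2 - x1) = (2) / (1) mod 7 = 2
x3 = s^2 - x1 - x2 mod 7 = 2^2 - 3 - 4 = 4
y3 = s (x1 - x3) - y1 mod 7 = 2 * (3 - 4) - 1 = 4

P + Q = (4, 4)


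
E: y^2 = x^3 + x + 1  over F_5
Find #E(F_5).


For each x in F_5, count y with y^2 = x^3 + 1 x + 1 mod 5:
  x = 0: RHS = 1, y in [1, 4]  -> 2 point(s)
  x = 2: RHS = 1, y in [1, 4]  -> 2 point(s)
  x = 3: RHS = 1, y in [1, 4]  -> 2 point(s)
  x = 4: RHS = 4, y in [2, 3]  -> 2 point(s)
Affine points: 8. Add the point at infinity: total = 9.

#E(F_5) = 9


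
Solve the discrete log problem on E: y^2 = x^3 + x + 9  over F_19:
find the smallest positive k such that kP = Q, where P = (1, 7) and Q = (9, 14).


Enumerate multiples of P until we hit Q = (9, 14):
  1P = (1, 7)
  2P = (7, 13)
  3P = (12, 1)
  4P = (3, 1)
  5P = (5, 5)
  6P = (18, 11)
  7P = (4, 18)
  8P = (0, 3)
  9P = (15, 13)
  10P = (9, 14)
Match found at i = 10.

k = 10


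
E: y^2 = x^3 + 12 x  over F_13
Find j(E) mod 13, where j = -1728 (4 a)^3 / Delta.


Delta = -16(4 a^3 + 27 b^2) mod 13 = 12
-1728 * (4 a)^3 = -1728 * (4*12)^3 mod 13 = 1
j = 1 * 12^(-1) mod 13 = 12

j = 12 (mod 13)


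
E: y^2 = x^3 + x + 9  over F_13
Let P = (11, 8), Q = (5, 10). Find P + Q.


P != Q, so use the chord formula.
s = (y2 - y1) / (x2 - x1) = (2) / (7) mod 13 = 4
x3 = s^2 - x1 - x2 mod 13 = 4^2 - 11 - 5 = 0
y3 = s (x1 - x3) - y1 mod 13 = 4 * (11 - 0) - 8 = 10

P + Q = (0, 10)


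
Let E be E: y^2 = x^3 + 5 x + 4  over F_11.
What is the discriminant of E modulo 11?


4 a^3 + 27 b^2 = 4*5^3 + 27*4^2 = 500 + 432 = 932
Delta = -16 * (932) = -14912
Delta mod 11 = 4

Delta = 4 (mod 11)


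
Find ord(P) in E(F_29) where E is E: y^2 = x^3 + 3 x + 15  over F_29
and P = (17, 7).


Compute successive multiples of P until we hit O:
  1P = (17, 7)
  2P = (24, 22)
  3P = (21, 1)
  4P = (15, 19)
  5P = (4, 2)
  6P = (3, 14)
  7P = (2, 0)
  8P = (3, 15)
  ... (continuing to 14P)
  14P = O

ord(P) = 14


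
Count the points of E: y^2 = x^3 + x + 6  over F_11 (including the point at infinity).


For each x in F_11, count y with y^2 = x^3 + 1 x + 6 mod 11:
  x = 2: RHS = 5, y in [4, 7]  -> 2 point(s)
  x = 3: RHS = 3, y in [5, 6]  -> 2 point(s)
  x = 5: RHS = 4, y in [2, 9]  -> 2 point(s)
  x = 7: RHS = 4, y in [2, 9]  -> 2 point(s)
  x = 8: RHS = 9, y in [3, 8]  -> 2 point(s)
  x = 10: RHS = 4, y in [2, 9]  -> 2 point(s)
Affine points: 12. Add the point at infinity: total = 13.

#E(F_11) = 13


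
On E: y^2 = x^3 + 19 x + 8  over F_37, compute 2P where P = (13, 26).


Doubling: s = (3 x1^2 + a) / (2 y1)
s = (3*13^2 + 19) / (2*26) mod 37 = 3
x3 = s^2 - 2 x1 mod 37 = 3^2 - 2*13 = 20
y3 = s (x1 - x3) - y1 mod 37 = 3 * (13 - 20) - 26 = 27

2P = (20, 27)


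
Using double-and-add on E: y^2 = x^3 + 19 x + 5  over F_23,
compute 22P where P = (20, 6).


k = 22 = 10110_2 (binary, LSB first: 01101)
Double-and-add from P = (20, 6):
  bit 0 = 0: acc unchanged = O
  bit 1 = 1: acc = O + (6, 17) = (6, 17)
  bit 2 = 1: acc = (6, 17) + (12, 12) = (14, 5)
  bit 3 = 0: acc unchanged = (14, 5)
  bit 4 = 1: acc = (14, 5) + (19, 16) = (16, 9)

22P = (16, 9)


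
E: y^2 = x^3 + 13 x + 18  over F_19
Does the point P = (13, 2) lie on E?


Check whether y^2 = x^3 + 13 x + 18 (mod 19) for (x, y) = (13, 2).
LHS: y^2 = 2^2 mod 19 = 4
RHS: x^3 + 13 x + 18 = 13^3 + 13*13 + 18 mod 19 = 9
LHS != RHS

No, not on the curve


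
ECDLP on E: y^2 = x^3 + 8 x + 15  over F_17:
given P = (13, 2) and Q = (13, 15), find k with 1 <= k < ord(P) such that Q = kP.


Enumerate multiples of P until we hit Q = (13, 15):
  1P = (13, 2)
  2P = (0, 10)
  3P = (8, 8)
  4P = (9, 0)
  5P = (8, 9)
  6P = (0, 7)
  7P = (13, 15)
Match found at i = 7.

k = 7


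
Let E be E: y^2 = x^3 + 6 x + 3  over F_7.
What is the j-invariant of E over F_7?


Delta = -16(4 a^3 + 27 b^2) mod 7 = 5
-1728 * (4 a)^3 = -1728 * (4*6)^3 mod 7 = 6
j = 6 * 5^(-1) mod 7 = 4

j = 4 (mod 7)


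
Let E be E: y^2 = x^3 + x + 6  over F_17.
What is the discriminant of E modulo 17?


4 a^3 + 27 b^2 = 4*1^3 + 27*6^2 = 4 + 972 = 976
Delta = -16 * (976) = -15616
Delta mod 17 = 7

Delta = 7 (mod 17)


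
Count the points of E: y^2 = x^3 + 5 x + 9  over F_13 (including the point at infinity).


For each x in F_13, count y with y^2 = x^3 + 5 x + 9 mod 13:
  x = 0: RHS = 9, y in [3, 10]  -> 2 point(s)
  x = 2: RHS = 1, y in [1, 12]  -> 2 point(s)
  x = 3: RHS = 12, y in [5, 8]  -> 2 point(s)
  x = 5: RHS = 3, y in [4, 9]  -> 2 point(s)
  x = 7: RHS = 10, y in [6, 7]  -> 2 point(s)
  x = 9: RHS = 3, y in [4, 9]  -> 2 point(s)
  x = 11: RHS = 4, y in [2, 11]  -> 2 point(s)
  x = 12: RHS = 3, y in [4, 9]  -> 2 point(s)
Affine points: 16. Add the point at infinity: total = 17.

#E(F_13) = 17


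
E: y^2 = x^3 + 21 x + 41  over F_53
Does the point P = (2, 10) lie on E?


Check whether y^2 = x^3 + 21 x + 41 (mod 53) for (x, y) = (2, 10).
LHS: y^2 = 10^2 mod 53 = 47
RHS: x^3 + 21 x + 41 = 2^3 + 21*2 + 41 mod 53 = 38
LHS != RHS

No, not on the curve


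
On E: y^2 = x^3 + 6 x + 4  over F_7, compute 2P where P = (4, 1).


Doubling: s = (3 x1^2 + a) / (2 y1)
s = (3*4^2 + 6) / (2*1) mod 7 = 6
x3 = s^2 - 2 x1 mod 7 = 6^2 - 2*4 = 0
y3 = s (x1 - x3) - y1 mod 7 = 6 * (4 - 0) - 1 = 2

2P = (0, 2)


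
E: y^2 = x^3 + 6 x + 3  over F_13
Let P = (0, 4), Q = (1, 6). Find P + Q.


P != Q, so use the chord formula.
s = (y2 - y1) / (x2 - x1) = (2) / (1) mod 13 = 2
x3 = s^2 - x1 - x2 mod 13 = 2^2 - 0 - 1 = 3
y3 = s (x1 - x3) - y1 mod 13 = 2 * (0 - 3) - 4 = 3

P + Q = (3, 3)


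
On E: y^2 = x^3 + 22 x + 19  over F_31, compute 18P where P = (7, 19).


k = 18 = 10010_2 (binary, LSB first: 01001)
Double-and-add from P = (7, 19):
  bit 0 = 0: acc unchanged = O
  bit 1 = 1: acc = O + (21, 15) = (21, 15)
  bit 2 = 0: acc unchanged = (21, 15)
  bit 3 = 0: acc unchanged = (21, 15)
  bit 4 = 1: acc = (21, 15) + (28, 22) = (14, 23)

18P = (14, 23)


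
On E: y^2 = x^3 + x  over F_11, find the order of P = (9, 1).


Compute successive multiples of P until we hit O:
  1P = (9, 1)
  2P = (5, 3)
  3P = (0, 0)
  4P = (5, 8)
  5P = (9, 10)
  6P = O

ord(P) = 6


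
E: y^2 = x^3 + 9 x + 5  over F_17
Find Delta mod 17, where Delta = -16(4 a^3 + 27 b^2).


4 a^3 + 27 b^2 = 4*9^3 + 27*5^2 = 2916 + 675 = 3591
Delta = -16 * (3591) = -57456
Delta mod 17 = 4

Delta = 4 (mod 17)


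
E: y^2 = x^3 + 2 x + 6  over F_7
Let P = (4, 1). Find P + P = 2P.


Doubling: s = (3 x1^2 + a) / (2 y1)
s = (3*4^2 + 2) / (2*1) mod 7 = 4
x3 = s^2 - 2 x1 mod 7 = 4^2 - 2*4 = 1
y3 = s (x1 - x3) - y1 mod 7 = 4 * (4 - 1) - 1 = 4

2P = (1, 4)


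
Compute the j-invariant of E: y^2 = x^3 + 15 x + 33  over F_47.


Delta = -16(4 a^3 + 27 b^2) mod 47 = 34
-1728 * (4 a)^3 = -1728 * (4*15)^3 mod 47 = 9
j = 9 * 34^(-1) mod 47 = 21

j = 21 (mod 47)


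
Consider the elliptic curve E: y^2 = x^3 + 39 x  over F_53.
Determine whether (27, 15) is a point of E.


Check whether y^2 = x^3 + 39 x + 0 (mod 53) for (x, y) = (27, 15).
LHS: y^2 = 15^2 mod 53 = 13
RHS: x^3 + 39 x + 0 = 27^3 + 39*27 + 0 mod 53 = 13
LHS = RHS

Yes, on the curve


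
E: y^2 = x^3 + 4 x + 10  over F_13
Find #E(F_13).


For each x in F_13, count y with y^2 = x^3 + 4 x + 10 mod 13:
  x = 0: RHS = 10, y in [6, 7]  -> 2 point(s)
  x = 2: RHS = 0, y in [0]  -> 1 point(s)
  x = 3: RHS = 10, y in [6, 7]  -> 2 point(s)
  x = 4: RHS = 12, y in [5, 8]  -> 2 point(s)
  x = 5: RHS = 12, y in [5, 8]  -> 2 point(s)
  x = 6: RHS = 3, y in [4, 9]  -> 2 point(s)
  x = 7: RHS = 4, y in [2, 11]  -> 2 point(s)
  x = 10: RHS = 10, y in [6, 7]  -> 2 point(s)
Affine points: 15. Add the point at infinity: total = 16.

#E(F_13) = 16


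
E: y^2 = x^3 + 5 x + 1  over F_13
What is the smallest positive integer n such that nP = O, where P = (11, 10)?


Compute successive multiples of P until we hit O:
  1P = (11, 10)
  2P = (3, 2)
  3P = (0, 1)
  4P = (6, 0)
  5P = (0, 12)
  6P = (3, 11)
  7P = (11, 3)
  8P = O

ord(P) = 8


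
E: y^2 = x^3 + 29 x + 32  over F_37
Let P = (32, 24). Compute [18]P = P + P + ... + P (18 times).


k = 18 = 10010_2 (binary, LSB first: 01001)
Double-and-add from P = (32, 24):
  bit 0 = 0: acc unchanged = O
  bit 1 = 1: acc = O + (26, 26) = (26, 26)
  bit 2 = 0: acc unchanged = (26, 26)
  bit 3 = 0: acc unchanged = (26, 26)
  bit 4 = 1: acc = (26, 26) + (24, 14) = (23, 29)

18P = (23, 29)


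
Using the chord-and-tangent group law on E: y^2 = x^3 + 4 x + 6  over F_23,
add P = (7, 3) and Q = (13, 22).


P != Q, so use the chord formula.
s = (y2 - y1) / (x2 - x1) = (19) / (6) mod 23 = 7
x3 = s^2 - x1 - x2 mod 23 = 7^2 - 7 - 13 = 6
y3 = s (x1 - x3) - y1 mod 23 = 7 * (7 - 6) - 3 = 4

P + Q = (6, 4)


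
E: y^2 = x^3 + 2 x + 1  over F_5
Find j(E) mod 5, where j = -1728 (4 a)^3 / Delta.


Delta = -16(4 a^3 + 27 b^2) mod 5 = 1
-1728 * (4 a)^3 = -1728 * (4*2)^3 mod 5 = 4
j = 4 * 1^(-1) mod 5 = 4

j = 4 (mod 5)


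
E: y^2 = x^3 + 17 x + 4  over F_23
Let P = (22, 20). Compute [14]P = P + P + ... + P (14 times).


k = 14 = 1110_2 (binary, LSB first: 0111)
Double-and-add from P = (22, 20):
  bit 0 = 0: acc unchanged = O
  bit 1 = 1: acc = O + (8, 10) = (8, 10)
  bit 2 = 1: acc = (8, 10) + (10, 22) = (18, 22)
  bit 3 = 1: acc = (18, 22) + (15, 0) = (8, 13)

14P = (8, 13)


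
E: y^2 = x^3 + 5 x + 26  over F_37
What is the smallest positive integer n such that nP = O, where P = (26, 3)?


Compute successive multiples of P until we hit O:
  1P = (26, 3)
  2P = (18, 19)
  3P = (34, 13)
  4P = (4, 6)
  5P = (10, 15)
  6P = (27, 7)
  7P = (0, 27)
  8P = (2, 9)
  ... (continuing to 31P)
  31P = O

ord(P) = 31


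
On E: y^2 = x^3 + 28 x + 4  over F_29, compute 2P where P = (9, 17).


Doubling: s = (3 x1^2 + a) / (2 y1)
s = (3*9^2 + 28) / (2*17) mod 29 = 2
x3 = s^2 - 2 x1 mod 29 = 2^2 - 2*9 = 15
y3 = s (x1 - x3) - y1 mod 29 = 2 * (9 - 15) - 17 = 0

2P = (15, 0)


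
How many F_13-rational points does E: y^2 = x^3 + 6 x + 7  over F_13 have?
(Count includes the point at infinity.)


For each x in F_13, count y with y^2 = x^3 + 6 x + 7 mod 13:
  x = 1: RHS = 1, y in [1, 12]  -> 2 point(s)
  x = 2: RHS = 1, y in [1, 12]  -> 2 point(s)
  x = 3: RHS = 0, y in [0]  -> 1 point(s)
  x = 4: RHS = 4, y in [2, 11]  -> 2 point(s)
  x = 6: RHS = 12, y in [5, 8]  -> 2 point(s)
  x = 9: RHS = 10, y in [6, 7]  -> 2 point(s)
  x = 10: RHS = 1, y in [1, 12]  -> 2 point(s)
  x = 11: RHS = 0, y in [0]  -> 1 point(s)
  x = 12: RHS = 0, y in [0]  -> 1 point(s)
Affine points: 15. Add the point at infinity: total = 16.

#E(F_13) = 16


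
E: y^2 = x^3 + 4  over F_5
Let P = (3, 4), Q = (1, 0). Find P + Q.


P != Q, so use the chord formula.
s = (y2 - y1) / (x2 - x1) = (1) / (3) mod 5 = 2
x3 = s^2 - x1 - x2 mod 5 = 2^2 - 3 - 1 = 0
y3 = s (x1 - x3) - y1 mod 5 = 2 * (3 - 0) - 4 = 2

P + Q = (0, 2)


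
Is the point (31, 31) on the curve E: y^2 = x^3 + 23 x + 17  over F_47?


Check whether y^2 = x^3 + 23 x + 17 (mod 47) for (x, y) = (31, 31).
LHS: y^2 = 31^2 mod 47 = 21
RHS: x^3 + 23 x + 17 = 31^3 + 23*31 + 17 mod 47 = 18
LHS != RHS

No, not on the curve


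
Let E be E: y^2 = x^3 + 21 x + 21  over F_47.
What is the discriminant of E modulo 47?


4 a^3 + 27 b^2 = 4*21^3 + 27*21^2 = 37044 + 11907 = 48951
Delta = -16 * (48951) = -783216
Delta mod 47 = 39

Delta = 39 (mod 47)


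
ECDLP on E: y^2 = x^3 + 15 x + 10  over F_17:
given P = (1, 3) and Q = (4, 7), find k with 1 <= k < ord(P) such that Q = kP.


Enumerate multiples of P until we hit Q = (4, 7):
  1P = (1, 3)
  2P = (7, 13)
  3P = (8, 8)
  4P = (4, 7)
Match found at i = 4.

k = 4


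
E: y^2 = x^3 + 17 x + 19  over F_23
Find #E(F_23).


For each x in F_23, count y with y^2 = x^3 + 17 x + 19 mod 23:
  x = 4: RHS = 13, y in [6, 17]  -> 2 point(s)
  x = 8: RHS = 0, y in [0]  -> 1 point(s)
  x = 9: RHS = 4, y in [2, 21]  -> 2 point(s)
  x = 10: RHS = 16, y in [4, 19]  -> 2 point(s)
  x = 17: RHS = 0, y in [0]  -> 1 point(s)
  x = 18: RHS = 16, y in [4, 19]  -> 2 point(s)
  x = 19: RHS = 2, y in [5, 18]  -> 2 point(s)
  x = 21: RHS = 0, y in [0]  -> 1 point(s)
  x = 22: RHS = 1, y in [1, 22]  -> 2 point(s)
Affine points: 15. Add the point at infinity: total = 16.

#E(F_23) = 16


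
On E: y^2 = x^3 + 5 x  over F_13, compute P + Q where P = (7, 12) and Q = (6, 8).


P != Q, so use the chord formula.
s = (y2 - y1) / (x2 - x1) = (9) / (12) mod 13 = 4
x3 = s^2 - x1 - x2 mod 13 = 4^2 - 7 - 6 = 3
y3 = s (x1 - x3) - y1 mod 13 = 4 * (7 - 3) - 12 = 4

P + Q = (3, 4)


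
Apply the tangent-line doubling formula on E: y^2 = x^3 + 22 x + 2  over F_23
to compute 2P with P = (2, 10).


Doubling: s = (3 x1^2 + a) / (2 y1)
s = (3*2^2 + 22) / (2*10) mod 23 = 4
x3 = s^2 - 2 x1 mod 23 = 4^2 - 2*2 = 12
y3 = s (x1 - x3) - y1 mod 23 = 4 * (2 - 12) - 10 = 19

2P = (12, 19)


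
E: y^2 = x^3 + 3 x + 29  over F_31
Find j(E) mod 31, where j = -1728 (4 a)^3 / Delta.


Delta = -16(4 a^3 + 27 b^2) mod 31 = 16
-1728 * (4 a)^3 = -1728 * (4*3)^3 mod 31 = 29
j = 29 * 16^(-1) mod 31 = 27

j = 27 (mod 31)


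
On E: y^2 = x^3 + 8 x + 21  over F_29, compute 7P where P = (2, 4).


k = 7 = 111_2 (binary, LSB first: 111)
Double-and-add from P = (2, 4):
  bit 0 = 1: acc = O + (2, 4) = (2, 4)
  bit 1 = 1: acc = (2, 4) + (24, 28) = (26, 12)
  bit 2 = 1: acc = (26, 12) + (14, 21) = (24, 1)

7P = (24, 1)


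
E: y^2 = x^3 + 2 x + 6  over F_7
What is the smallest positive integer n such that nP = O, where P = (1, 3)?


Compute successive multiples of P until we hit O:
  1P = (1, 3)
  2P = (2, 2)
  3P = (5, 1)
  4P = (3, 5)
  5P = (4, 1)
  6P = (4, 6)
  7P = (3, 2)
  8P = (5, 6)
  ... (continuing to 11P)
  11P = O

ord(P) = 11


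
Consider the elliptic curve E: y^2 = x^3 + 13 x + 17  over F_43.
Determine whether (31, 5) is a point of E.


Check whether y^2 = x^3 + 13 x + 17 (mod 43) for (x, y) = (31, 5).
LHS: y^2 = 5^2 mod 43 = 25
RHS: x^3 + 13 x + 17 = 31^3 + 13*31 + 17 mod 43 = 25
LHS = RHS

Yes, on the curve


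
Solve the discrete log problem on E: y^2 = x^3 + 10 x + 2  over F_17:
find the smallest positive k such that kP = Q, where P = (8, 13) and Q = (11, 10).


Enumerate multiples of P until we hit Q = (11, 10):
  1P = (8, 13)
  2P = (0, 6)
  3P = (1, 8)
  4P = (4, 2)
  5P = (3, 5)
  6P = (14, 8)
  7P = (16, 5)
  8P = (11, 7)
  9P = (2, 9)
  10P = (15, 5)
  11P = (13, 0)
  12P = (15, 12)
  13P = (2, 8)
  14P = (11, 10)
Match found at i = 14.

k = 14


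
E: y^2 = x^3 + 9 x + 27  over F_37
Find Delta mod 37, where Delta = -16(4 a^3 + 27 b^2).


4 a^3 + 27 b^2 = 4*9^3 + 27*27^2 = 2916 + 19683 = 22599
Delta = -16 * (22599) = -361584
Delta mod 37 = 17

Delta = 17 (mod 37)


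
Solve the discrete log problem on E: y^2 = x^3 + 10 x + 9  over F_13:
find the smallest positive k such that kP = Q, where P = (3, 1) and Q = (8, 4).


Enumerate multiples of P until we hit Q = (8, 4):
  1P = (3, 1)
  2P = (8, 4)
Match found at i = 2.

k = 2


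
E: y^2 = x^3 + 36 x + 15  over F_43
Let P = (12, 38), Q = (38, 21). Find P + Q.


P != Q, so use the chord formula.
s = (y2 - y1) / (x2 - x1) = (26) / (26) mod 43 = 1
x3 = s^2 - x1 - x2 mod 43 = 1^2 - 12 - 38 = 37
y3 = s (x1 - x3) - y1 mod 43 = 1 * (12 - 37) - 38 = 23

P + Q = (37, 23)


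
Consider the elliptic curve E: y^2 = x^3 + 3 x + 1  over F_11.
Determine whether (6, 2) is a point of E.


Check whether y^2 = x^3 + 3 x + 1 (mod 11) for (x, y) = (6, 2).
LHS: y^2 = 2^2 mod 11 = 4
RHS: x^3 + 3 x + 1 = 6^3 + 3*6 + 1 mod 11 = 4
LHS = RHS

Yes, on the curve


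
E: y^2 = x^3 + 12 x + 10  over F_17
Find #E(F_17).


For each x in F_17, count y with y^2 = x^3 + 12 x + 10 mod 17:
  x = 2: RHS = 8, y in [5, 12]  -> 2 point(s)
  x = 5: RHS = 8, y in [5, 12]  -> 2 point(s)
  x = 6: RHS = 9, y in [3, 14]  -> 2 point(s)
  x = 10: RHS = 8, y in [5, 12]  -> 2 point(s)
  x = 13: RHS = 0, y in [0]  -> 1 point(s)
  x = 14: RHS = 15, y in [7, 10]  -> 2 point(s)
Affine points: 11. Add the point at infinity: total = 12.

#E(F_17) = 12


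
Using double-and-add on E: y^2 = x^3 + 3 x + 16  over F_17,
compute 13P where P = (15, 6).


k = 13 = 1101_2 (binary, LSB first: 1011)
Double-and-add from P = (15, 6):
  bit 0 = 1: acc = O + (15, 6) = (15, 6)
  bit 1 = 0: acc unchanged = (15, 6)
  bit 2 = 1: acc = (15, 6) + (8, 12) = (10, 14)
  bit 3 = 1: acc = (10, 14) + (3, 1) = (13, 12)

13P = (13, 12)


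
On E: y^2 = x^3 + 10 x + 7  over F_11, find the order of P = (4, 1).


Compute successive multiples of P until we hit O:
  1P = (4, 1)
  2P = (8, 4)
  3P = (3, 8)
  4P = (9, 1)
  5P = (9, 10)
  6P = (3, 3)
  7P = (8, 7)
  8P = (4, 10)
  ... (continuing to 9P)
  9P = O

ord(P) = 9


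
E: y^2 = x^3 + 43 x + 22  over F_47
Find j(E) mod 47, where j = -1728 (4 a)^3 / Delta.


Delta = -16(4 a^3 + 27 b^2) mod 47 = 22
-1728 * (4 a)^3 = -1728 * (4*43)^3 mod 47 = 17
j = 17 * 22^(-1) mod 47 = 20

j = 20 (mod 47)


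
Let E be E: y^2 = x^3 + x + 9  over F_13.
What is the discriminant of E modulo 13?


4 a^3 + 27 b^2 = 4*1^3 + 27*9^2 = 4 + 2187 = 2191
Delta = -16 * (2191) = -35056
Delta mod 13 = 5

Delta = 5 (mod 13)


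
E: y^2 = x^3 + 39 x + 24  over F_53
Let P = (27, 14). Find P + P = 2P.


Doubling: s = (3 x1^2 + a) / (2 y1)
s = (3*27^2 + 39) / (2*14) mod 53 = 0
x3 = s^2 - 2 x1 mod 53 = 0^2 - 2*27 = 52
y3 = s (x1 - x3) - y1 mod 53 = 0 * (27 - 52) - 14 = 39

2P = (52, 39)


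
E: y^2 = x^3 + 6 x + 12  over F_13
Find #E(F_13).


For each x in F_13, count y with y^2 = x^3 + 6 x + 12 mod 13:
  x = 0: RHS = 12, y in [5, 8]  -> 2 point(s)
  x = 4: RHS = 9, y in [3, 10]  -> 2 point(s)
  x = 6: RHS = 4, y in [2, 11]  -> 2 point(s)
  x = 8: RHS = 0, y in [0]  -> 1 point(s)
Affine points: 7. Add the point at infinity: total = 8.

#E(F_13) = 8


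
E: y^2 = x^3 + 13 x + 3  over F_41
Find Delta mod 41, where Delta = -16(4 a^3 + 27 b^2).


4 a^3 + 27 b^2 = 4*13^3 + 27*3^2 = 8788 + 243 = 9031
Delta = -16 * (9031) = -144496
Delta mod 41 = 29

Delta = 29 (mod 41)


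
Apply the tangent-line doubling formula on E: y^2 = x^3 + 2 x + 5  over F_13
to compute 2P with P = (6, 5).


Doubling: s = (3 x1^2 + a) / (2 y1)
s = (3*6^2 + 2) / (2*5) mod 13 = 11
x3 = s^2 - 2 x1 mod 13 = 11^2 - 2*6 = 5
y3 = s (x1 - x3) - y1 mod 13 = 11 * (6 - 5) - 5 = 6

2P = (5, 6)


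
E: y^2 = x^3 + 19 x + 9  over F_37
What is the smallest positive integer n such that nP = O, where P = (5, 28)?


Compute successive multiples of P until we hit O:
  1P = (5, 28)
  2P = (36, 27)
  3P = (32, 23)
  4P = (28, 16)
  5P = (7, 2)
  6P = (9, 24)
  7P = (24, 28)
  8P = (8, 9)
  ... (continuing to 23P)
  23P = O

ord(P) = 23


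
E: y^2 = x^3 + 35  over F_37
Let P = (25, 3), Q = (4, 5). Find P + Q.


P != Q, so use the chord formula.
s = (y2 - y1) / (x2 - x1) = (2) / (16) mod 37 = 14
x3 = s^2 - x1 - x2 mod 37 = 14^2 - 25 - 4 = 19
y3 = s (x1 - x3) - y1 mod 37 = 14 * (25 - 19) - 3 = 7

P + Q = (19, 7)


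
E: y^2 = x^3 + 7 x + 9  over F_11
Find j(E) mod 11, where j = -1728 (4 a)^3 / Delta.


Delta = -16(4 a^3 + 27 b^2) mod 11 = 3
-1728 * (4 a)^3 = -1728 * (4*7)^3 mod 11 = 4
j = 4 * 3^(-1) mod 11 = 5

j = 5 (mod 11)


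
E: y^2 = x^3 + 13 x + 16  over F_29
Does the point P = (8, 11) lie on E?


Check whether y^2 = x^3 + 13 x + 16 (mod 29) for (x, y) = (8, 11).
LHS: y^2 = 11^2 mod 29 = 5
RHS: x^3 + 13 x + 16 = 8^3 + 13*8 + 16 mod 29 = 23
LHS != RHS

No, not on the curve


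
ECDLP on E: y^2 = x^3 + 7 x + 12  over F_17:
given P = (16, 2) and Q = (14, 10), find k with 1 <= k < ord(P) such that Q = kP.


Enumerate multiples of P until we hit Q = (14, 10):
  1P = (16, 2)
  2P = (4, 11)
  3P = (5, 11)
  4P = (11, 14)
  5P = (8, 6)
  6P = (6, 10)
  7P = (14, 10)
Match found at i = 7.

k = 7


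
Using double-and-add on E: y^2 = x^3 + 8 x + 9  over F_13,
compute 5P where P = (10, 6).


k = 5 = 101_2 (binary, LSB first: 101)
Double-and-add from P = (10, 6):
  bit 0 = 1: acc = O + (10, 6) = (10, 6)
  bit 1 = 0: acc unchanged = (10, 6)
  bit 2 = 1: acc = (10, 6) + (9, 2) = (10, 7)

5P = (10, 7)


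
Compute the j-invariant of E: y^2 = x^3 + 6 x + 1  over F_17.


Delta = -16(4 a^3 + 27 b^2) mod 17 = 7
-1728 * (4 a)^3 = -1728 * (4*6)^3 mod 17 = 1
j = 1 * 7^(-1) mod 17 = 5

j = 5 (mod 17)


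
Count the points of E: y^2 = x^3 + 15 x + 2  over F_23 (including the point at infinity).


For each x in F_23, count y with y^2 = x^3 + 15 x + 2 mod 23:
  x = 0: RHS = 2, y in [5, 18]  -> 2 point(s)
  x = 1: RHS = 18, y in [8, 15]  -> 2 point(s)
  x = 5: RHS = 18, y in [8, 15]  -> 2 point(s)
  x = 6: RHS = 9, y in [3, 20]  -> 2 point(s)
  x = 7: RHS = 13, y in [6, 17]  -> 2 point(s)
  x = 8: RHS = 13, y in [6, 17]  -> 2 point(s)
  x = 10: RHS = 2, y in [5, 18]  -> 2 point(s)
  x = 11: RHS = 3, y in [7, 16]  -> 2 point(s)
  x = 12: RHS = 1, y in [1, 22]  -> 2 point(s)
  x = 13: RHS = 2, y in [5, 18]  -> 2 point(s)
  x = 14: RHS = 12, y in [9, 14]  -> 2 point(s)
  x = 17: RHS = 18, y in [8, 15]  -> 2 point(s)
  x = 18: RHS = 9, y in [3, 20]  -> 2 point(s)
  x = 19: RHS = 16, y in [4, 19]  -> 2 point(s)
  x = 22: RHS = 9, y in [3, 20]  -> 2 point(s)
Affine points: 30. Add the point at infinity: total = 31.

#E(F_23) = 31


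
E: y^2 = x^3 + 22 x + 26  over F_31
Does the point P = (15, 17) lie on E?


Check whether y^2 = x^3 + 22 x + 26 (mod 31) for (x, y) = (15, 17).
LHS: y^2 = 17^2 mod 31 = 10
RHS: x^3 + 22 x + 26 = 15^3 + 22*15 + 26 mod 31 = 11
LHS != RHS

No, not on the curve


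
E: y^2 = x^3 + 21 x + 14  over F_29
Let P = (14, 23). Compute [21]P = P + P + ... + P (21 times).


k = 21 = 10101_2 (binary, LSB first: 10101)
Double-and-add from P = (14, 23):
  bit 0 = 1: acc = O + (14, 23) = (14, 23)
  bit 1 = 0: acc unchanged = (14, 23)
  bit 2 = 1: acc = (14, 23) + (2, 21) = (9, 2)
  bit 3 = 0: acc unchanged = (9, 2)
  bit 4 = 1: acc = (9, 2) + (27, 14) = (16, 3)

21P = (16, 3)


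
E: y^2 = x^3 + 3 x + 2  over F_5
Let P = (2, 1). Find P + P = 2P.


Doubling: s = (3 x1^2 + a) / (2 y1)
s = (3*2^2 + 3) / (2*1) mod 5 = 0
x3 = s^2 - 2 x1 mod 5 = 0^2 - 2*2 = 1
y3 = s (x1 - x3) - y1 mod 5 = 0 * (2 - 1) - 1 = 4

2P = (1, 4)


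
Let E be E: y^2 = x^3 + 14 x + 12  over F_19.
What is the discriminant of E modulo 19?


4 a^3 + 27 b^2 = 4*14^3 + 27*12^2 = 10976 + 3888 = 14864
Delta = -16 * (14864) = -237824
Delta mod 19 = 18

Delta = 18 (mod 19)


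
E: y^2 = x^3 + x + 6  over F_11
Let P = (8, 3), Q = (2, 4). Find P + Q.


P != Q, so use the chord formula.
s = (y2 - y1) / (x2 - x1) = (1) / (5) mod 11 = 9
x3 = s^2 - x1 - x2 mod 11 = 9^2 - 8 - 2 = 5
y3 = s (x1 - x3) - y1 mod 11 = 9 * (8 - 5) - 3 = 2

P + Q = (5, 2)


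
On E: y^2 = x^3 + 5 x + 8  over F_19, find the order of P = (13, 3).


Compute successive multiples of P until we hit O:
  1P = (13, 3)
  2P = (2, 11)
  3P = (5, 5)
  4P = (7, 5)
  5P = (16, 17)
  6P = (16, 2)
  7P = (7, 14)
  8P = (5, 14)
  ... (continuing to 11P)
  11P = O

ord(P) = 11


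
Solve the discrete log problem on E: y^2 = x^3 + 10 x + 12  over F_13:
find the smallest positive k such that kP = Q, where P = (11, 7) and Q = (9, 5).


Enumerate multiples of P until we hit Q = (9, 5):
  1P = (11, 7)
  2P = (7, 3)
  3P = (9, 8)
  4P = (3, 2)
  5P = (0, 8)
  6P = (12, 12)
  7P = (2, 12)
  8P = (4, 5)
  9P = (1, 7)
  10P = (1, 6)
  11P = (4, 8)
  12P = (2, 1)
  13P = (12, 1)
  14P = (0, 5)
  15P = (3, 11)
  16P = (9, 5)
Match found at i = 16.

k = 16


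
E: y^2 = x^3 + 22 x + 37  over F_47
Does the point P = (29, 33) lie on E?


Check whether y^2 = x^3 + 22 x + 37 (mod 47) for (x, y) = (29, 33).
LHS: y^2 = 33^2 mod 47 = 8
RHS: x^3 + 22 x + 37 = 29^3 + 22*29 + 37 mod 47 = 13
LHS != RHS

No, not on the curve


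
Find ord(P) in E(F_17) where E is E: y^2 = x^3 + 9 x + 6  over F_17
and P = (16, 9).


Compute successive multiples of P until we hit O:
  1P = (16, 9)
  2P = (10, 12)
  3P = (4, 2)
  4P = (1, 4)
  5P = (2, 7)
  6P = (7, 2)
  7P = (3, 3)
  8P = (13, 12)
  ... (continuing to 22P)
  22P = O

ord(P) = 22


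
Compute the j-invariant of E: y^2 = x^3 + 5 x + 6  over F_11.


Delta = -16(4 a^3 + 27 b^2) mod 11 = 10
-1728 * (4 a)^3 = -1728 * (4*5)^3 mod 11 = 8
j = 8 * 10^(-1) mod 11 = 3

j = 3 (mod 11)


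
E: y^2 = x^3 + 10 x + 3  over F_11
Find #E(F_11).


For each x in F_11, count y with y^2 = x^3 + 10 x + 3 mod 11:
  x = 0: RHS = 3, y in [5, 6]  -> 2 point(s)
  x = 1: RHS = 3, y in [5, 6]  -> 2 point(s)
  x = 2: RHS = 9, y in [3, 8]  -> 2 point(s)
  x = 3: RHS = 5, y in [4, 7]  -> 2 point(s)
  x = 6: RHS = 4, y in [2, 9]  -> 2 point(s)
  x = 7: RHS = 9, y in [3, 8]  -> 2 point(s)
  x = 8: RHS = 1, y in [1, 10]  -> 2 point(s)
  x = 10: RHS = 3, y in [5, 6]  -> 2 point(s)
Affine points: 16. Add the point at infinity: total = 17.

#E(F_11) = 17
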